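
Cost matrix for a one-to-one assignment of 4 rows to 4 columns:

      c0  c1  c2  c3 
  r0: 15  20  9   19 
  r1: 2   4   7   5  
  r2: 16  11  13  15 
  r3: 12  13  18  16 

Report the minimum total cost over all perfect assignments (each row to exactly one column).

optimal assignment: row0→col2 (cost 9), row1→col3 (cost 5), row2→col1 (cost 11), row3→col0 (cost 12)
total = 9 + 5 + 11 + 12 = 37

Minimum assignment cost: 37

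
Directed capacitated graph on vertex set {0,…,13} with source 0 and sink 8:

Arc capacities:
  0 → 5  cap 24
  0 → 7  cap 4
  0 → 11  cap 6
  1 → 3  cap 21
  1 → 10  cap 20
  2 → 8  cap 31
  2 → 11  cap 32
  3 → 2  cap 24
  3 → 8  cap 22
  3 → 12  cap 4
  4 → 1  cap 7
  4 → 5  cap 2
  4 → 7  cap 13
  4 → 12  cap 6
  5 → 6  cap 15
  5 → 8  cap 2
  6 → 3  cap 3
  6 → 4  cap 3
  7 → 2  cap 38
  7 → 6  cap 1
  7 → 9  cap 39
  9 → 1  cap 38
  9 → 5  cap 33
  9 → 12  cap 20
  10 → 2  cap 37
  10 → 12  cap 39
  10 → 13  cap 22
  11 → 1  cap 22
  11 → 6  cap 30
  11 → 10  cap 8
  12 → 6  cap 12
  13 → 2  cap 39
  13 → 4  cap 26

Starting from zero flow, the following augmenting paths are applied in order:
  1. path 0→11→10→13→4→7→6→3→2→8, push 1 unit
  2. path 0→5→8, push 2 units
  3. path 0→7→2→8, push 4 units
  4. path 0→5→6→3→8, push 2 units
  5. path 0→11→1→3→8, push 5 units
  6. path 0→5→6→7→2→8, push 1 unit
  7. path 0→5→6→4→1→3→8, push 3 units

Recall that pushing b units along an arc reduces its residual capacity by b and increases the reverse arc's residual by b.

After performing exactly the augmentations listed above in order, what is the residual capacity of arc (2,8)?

after path 1 (0→11→10→13→4→7→6→3→2→8, push 1): res(2,8)=30
after path 2 (0→5→8, push 2): res(2,8)=30
after path 3 (0→7→2→8, push 4): res(2,8)=26
after path 4 (0→5→6→3→8, push 2): res(2,8)=26
after path 5 (0→11→1→3→8, push 5): res(2,8)=26
after path 6 (0→5→6→7→2→8, push 1): res(2,8)=25
after path 7 (0→5→6→4→1→3→8, push 3): res(2,8)=25

Residual capacity of (2,8): 25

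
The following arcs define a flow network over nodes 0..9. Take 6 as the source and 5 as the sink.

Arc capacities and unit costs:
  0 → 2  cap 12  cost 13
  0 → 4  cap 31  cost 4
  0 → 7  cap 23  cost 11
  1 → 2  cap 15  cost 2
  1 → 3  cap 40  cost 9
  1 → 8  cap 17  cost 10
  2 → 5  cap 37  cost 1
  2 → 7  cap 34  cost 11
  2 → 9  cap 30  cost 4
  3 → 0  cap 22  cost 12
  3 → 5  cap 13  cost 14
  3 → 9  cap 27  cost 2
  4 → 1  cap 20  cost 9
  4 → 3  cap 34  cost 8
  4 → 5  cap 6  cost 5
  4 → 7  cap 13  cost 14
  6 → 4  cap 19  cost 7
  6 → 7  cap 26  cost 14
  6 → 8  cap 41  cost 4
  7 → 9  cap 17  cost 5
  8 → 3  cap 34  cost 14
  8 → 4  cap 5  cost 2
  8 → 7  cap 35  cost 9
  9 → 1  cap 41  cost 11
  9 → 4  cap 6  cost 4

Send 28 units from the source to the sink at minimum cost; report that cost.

shortest-cost path #1: 6→8→4→5 push 5 @ unit cost 11 (adds 55)
shortest-cost path #2: 6→4→5 push 1 @ unit cost 12 (adds 12)
shortest-cost path #3: 6→4→1→2→5 push 15 @ unit cost 19 (adds 285)
shortest-cost path #4: 6→4→3→5 push 3 @ unit cost 29 (adds 87)
shortest-cost path #5: 6→8→3→5 push 4 @ unit cost 32 (adds 128)
total cost = 567

Minimum cost for 28 units: 567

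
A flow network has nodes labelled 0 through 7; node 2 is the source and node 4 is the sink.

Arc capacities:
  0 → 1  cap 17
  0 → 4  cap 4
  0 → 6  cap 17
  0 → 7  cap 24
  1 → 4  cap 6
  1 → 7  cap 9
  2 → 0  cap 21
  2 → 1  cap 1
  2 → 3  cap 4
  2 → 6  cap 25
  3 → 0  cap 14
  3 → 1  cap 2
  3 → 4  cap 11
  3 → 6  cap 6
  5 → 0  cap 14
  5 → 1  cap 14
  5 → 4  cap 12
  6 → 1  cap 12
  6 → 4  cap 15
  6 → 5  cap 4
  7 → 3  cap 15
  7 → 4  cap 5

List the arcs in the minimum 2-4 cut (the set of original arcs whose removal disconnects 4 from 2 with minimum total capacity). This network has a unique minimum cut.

Min-cut arcs: {(0,4), (1,4), (3,4), (6,4), (6,5), (7,4)} (total capacity 45)

augment #1: 2→0→4 push 4
augment #2: 2→1→4 push 1
augment #3: 2→3→4 push 4
augment #4: 2→6→4 push 15
augment #5: 2→0→1→4 push 5
augment #6: 2→0→7→4 push 5
augment #7: 2→6→5→4 push 4
augment #8: 2→0→7→3→4 push 7
max flow = 45; residual-reachable set from 2 gives S-side
cut edges (S→T): {(0,4), (1,4), (3,4), (6,4), (6,5), (7,4)} total cap 45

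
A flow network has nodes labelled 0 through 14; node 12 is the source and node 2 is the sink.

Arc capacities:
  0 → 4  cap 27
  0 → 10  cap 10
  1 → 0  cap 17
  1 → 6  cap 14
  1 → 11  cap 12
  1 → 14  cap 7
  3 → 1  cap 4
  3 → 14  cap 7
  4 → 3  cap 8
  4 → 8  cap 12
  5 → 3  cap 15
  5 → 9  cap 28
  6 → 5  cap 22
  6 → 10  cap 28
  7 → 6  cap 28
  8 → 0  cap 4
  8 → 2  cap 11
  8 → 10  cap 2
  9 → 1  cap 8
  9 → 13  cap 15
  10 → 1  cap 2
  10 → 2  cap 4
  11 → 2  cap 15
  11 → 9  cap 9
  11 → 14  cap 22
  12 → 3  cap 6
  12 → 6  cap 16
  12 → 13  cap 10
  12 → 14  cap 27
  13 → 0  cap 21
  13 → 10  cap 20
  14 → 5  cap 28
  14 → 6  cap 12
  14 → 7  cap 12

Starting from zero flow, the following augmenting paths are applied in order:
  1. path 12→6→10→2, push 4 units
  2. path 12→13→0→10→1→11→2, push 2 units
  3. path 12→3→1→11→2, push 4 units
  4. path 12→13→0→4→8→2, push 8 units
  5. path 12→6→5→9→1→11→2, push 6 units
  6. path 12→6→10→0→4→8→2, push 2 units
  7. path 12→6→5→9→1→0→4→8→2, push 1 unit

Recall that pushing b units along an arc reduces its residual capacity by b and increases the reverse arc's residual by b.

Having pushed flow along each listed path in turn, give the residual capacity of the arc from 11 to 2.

after path 1 (12→6→10→2, push 4): res(11,2)=15
after path 2 (12→13→0→10→1→11→2, push 2): res(11,2)=13
after path 3 (12→3→1→11→2, push 4): res(11,2)=9
after path 4 (12→13→0→4→8→2, push 8): res(11,2)=9
after path 5 (12→6→5→9→1→11→2, push 6): res(11,2)=3
after path 6 (12→6→10→0→4→8→2, push 2): res(11,2)=3
after path 7 (12→6→5→9→1→0→4→8→2, push 1): res(11,2)=3

Residual capacity of (11,2): 3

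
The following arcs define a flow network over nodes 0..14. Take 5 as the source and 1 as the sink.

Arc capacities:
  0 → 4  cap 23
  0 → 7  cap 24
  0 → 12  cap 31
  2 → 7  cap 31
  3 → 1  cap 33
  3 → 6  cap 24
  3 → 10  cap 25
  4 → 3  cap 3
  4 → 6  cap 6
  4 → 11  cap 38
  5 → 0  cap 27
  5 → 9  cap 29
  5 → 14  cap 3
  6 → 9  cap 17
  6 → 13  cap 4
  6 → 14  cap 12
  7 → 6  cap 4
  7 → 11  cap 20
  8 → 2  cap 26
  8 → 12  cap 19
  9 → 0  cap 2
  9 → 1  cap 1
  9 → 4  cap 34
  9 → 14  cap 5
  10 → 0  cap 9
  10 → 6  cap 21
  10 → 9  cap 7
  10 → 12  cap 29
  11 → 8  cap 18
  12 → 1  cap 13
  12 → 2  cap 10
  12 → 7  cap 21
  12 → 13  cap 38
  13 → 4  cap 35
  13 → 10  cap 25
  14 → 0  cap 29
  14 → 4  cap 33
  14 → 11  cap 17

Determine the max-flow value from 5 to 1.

augment #1: 5→9→1 bottleneck 1, total now 1
augment #2: 5→0→12→1 bottleneck 13, total now 14
augment #3: 5→0→4→3→1 bottleneck 3, total now 17

Maximum flow value: 17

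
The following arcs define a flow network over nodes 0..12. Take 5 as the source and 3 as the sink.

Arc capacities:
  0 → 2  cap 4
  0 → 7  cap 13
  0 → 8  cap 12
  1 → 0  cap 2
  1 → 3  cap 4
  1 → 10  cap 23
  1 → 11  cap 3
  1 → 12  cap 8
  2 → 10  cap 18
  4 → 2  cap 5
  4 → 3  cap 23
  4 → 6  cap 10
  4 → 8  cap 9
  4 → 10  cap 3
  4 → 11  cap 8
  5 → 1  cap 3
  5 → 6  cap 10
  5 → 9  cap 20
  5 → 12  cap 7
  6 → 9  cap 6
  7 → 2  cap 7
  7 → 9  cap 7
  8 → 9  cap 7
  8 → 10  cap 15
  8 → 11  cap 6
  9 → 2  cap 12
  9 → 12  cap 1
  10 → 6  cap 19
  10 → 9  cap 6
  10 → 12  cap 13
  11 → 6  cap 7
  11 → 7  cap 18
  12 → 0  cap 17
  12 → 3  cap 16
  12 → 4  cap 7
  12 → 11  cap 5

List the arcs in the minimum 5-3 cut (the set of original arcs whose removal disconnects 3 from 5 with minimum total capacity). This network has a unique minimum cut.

Min-cut arcs: {(5,1), (5,12), (9,2), (9,12)} (total capacity 23)

augment #1: 5→1→3 push 3
augment #2: 5→12→3 push 7
augment #3: 5→9→12→3 push 1
augment #4: 5→9→2→10→12→3 push 8
augment #5: 5→9→2→10→12→4→3 push 4
max flow = 23; residual-reachable set from 5 gives S-side
cut edges (S→T): {(5,1), (5,12), (9,2), (9,12)} total cap 23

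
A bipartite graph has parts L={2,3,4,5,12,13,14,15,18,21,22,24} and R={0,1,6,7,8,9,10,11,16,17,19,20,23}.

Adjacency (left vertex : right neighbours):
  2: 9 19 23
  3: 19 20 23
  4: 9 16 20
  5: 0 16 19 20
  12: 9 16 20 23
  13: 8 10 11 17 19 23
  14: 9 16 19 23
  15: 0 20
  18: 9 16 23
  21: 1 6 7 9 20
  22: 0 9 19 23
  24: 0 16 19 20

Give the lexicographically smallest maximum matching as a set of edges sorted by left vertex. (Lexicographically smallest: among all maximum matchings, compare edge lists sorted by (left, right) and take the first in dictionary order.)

|M| = 8 (so the lex-smallest maximum matching has 8 edges)
process left vertices in ascending order; for each, take the smallest-labelled available neighbour that still permits 8 edges overall, or leave it unmatched if none does
lex-smallest matching: {2-9, 3-19, 4-16, 5-0, 12-20, 13-8, 14-23, 21-1}

Lex-smallest maximum matching: {(2,9), (3,19), (4,16), (5,0), (12,20), (13,8), (14,23), (21,1)}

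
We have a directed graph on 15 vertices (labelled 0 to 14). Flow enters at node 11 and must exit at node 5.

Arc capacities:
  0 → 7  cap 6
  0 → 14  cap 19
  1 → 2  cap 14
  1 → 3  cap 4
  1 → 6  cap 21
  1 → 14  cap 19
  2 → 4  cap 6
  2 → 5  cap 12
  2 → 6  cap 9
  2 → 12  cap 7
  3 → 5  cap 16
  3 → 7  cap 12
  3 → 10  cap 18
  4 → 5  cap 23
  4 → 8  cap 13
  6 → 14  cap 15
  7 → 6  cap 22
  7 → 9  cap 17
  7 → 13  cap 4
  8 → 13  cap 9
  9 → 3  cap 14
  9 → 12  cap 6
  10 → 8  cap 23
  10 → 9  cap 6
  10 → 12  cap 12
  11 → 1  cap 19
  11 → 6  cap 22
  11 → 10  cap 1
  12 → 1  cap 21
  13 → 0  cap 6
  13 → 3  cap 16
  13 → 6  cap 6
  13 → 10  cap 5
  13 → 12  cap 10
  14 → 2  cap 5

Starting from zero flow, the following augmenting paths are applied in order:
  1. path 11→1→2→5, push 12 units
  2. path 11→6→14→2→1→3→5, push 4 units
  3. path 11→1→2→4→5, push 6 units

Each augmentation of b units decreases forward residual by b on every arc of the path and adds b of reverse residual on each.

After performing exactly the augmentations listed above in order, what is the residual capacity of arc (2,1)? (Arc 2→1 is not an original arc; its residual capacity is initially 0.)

after path 1 (11→1→2→5, push 12): res(2,1)=12
after path 2 (11→6→14→2→1→3→5, push 4): res(2,1)=8
after path 3 (11→1→2→4→5, push 6): res(2,1)=14

Residual capacity of (2,1): 14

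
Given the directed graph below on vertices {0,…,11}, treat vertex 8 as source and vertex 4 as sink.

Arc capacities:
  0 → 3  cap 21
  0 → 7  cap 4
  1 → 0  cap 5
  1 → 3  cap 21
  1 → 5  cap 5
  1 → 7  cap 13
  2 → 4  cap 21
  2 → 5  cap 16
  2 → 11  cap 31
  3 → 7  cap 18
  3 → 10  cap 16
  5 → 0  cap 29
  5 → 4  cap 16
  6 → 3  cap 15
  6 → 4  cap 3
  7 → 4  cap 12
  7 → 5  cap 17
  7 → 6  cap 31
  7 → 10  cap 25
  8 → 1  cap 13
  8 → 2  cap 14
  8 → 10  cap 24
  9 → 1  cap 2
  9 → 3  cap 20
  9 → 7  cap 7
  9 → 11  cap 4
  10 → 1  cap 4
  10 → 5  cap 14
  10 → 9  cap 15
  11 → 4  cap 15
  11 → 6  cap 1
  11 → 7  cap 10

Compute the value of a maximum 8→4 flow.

augment #1: 8→2→4 bottleneck 14, total now 14
augment #2: 8→1→5→4 bottleneck 5, total now 19
augment #3: 8→1→7→4 bottleneck 8, total now 27
augment #4: 8→10→5→4 bottleneck 11, total now 38
augment #5: 8→10→1→7→4 bottleneck 4, total now 42
augment #6: 8→10→9→11→4 bottleneck 4, total now 46
augment #7: 8→10→9→7→6→4 bottleneck 3, total now 49

Maximum flow value: 49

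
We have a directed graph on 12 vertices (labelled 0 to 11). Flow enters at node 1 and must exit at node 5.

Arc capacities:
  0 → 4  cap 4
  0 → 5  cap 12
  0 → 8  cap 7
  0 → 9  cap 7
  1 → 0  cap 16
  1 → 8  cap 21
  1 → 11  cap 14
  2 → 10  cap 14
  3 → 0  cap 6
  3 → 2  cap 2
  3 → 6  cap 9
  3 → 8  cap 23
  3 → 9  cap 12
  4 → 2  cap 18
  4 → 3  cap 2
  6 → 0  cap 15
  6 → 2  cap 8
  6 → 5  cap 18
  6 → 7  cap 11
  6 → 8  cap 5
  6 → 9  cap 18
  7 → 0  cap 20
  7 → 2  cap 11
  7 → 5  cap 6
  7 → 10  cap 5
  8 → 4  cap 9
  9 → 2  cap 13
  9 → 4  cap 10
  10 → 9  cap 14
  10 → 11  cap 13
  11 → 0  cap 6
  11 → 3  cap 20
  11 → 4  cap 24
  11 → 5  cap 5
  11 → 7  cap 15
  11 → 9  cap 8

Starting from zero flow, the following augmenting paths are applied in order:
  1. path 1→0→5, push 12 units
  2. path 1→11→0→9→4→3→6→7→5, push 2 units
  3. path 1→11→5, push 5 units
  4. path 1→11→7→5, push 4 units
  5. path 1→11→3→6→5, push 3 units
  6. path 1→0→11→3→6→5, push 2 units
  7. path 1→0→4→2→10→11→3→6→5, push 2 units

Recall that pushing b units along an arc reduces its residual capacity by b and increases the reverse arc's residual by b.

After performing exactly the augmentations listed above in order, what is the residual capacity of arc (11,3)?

Residual capacity of (11,3): 13

after path 1 (1→0→5, push 12): res(11,3)=20
after path 2 (1→11→0→9→4→3→6→7→5, push 2): res(11,3)=20
after path 3 (1→11→5, push 5): res(11,3)=20
after path 4 (1→11→7→5, push 4): res(11,3)=20
after path 5 (1→11→3→6→5, push 3): res(11,3)=17
after path 6 (1→0→11→3→6→5, push 2): res(11,3)=15
after path 7 (1→0→4→2→10→11→3→6→5, push 2): res(11,3)=13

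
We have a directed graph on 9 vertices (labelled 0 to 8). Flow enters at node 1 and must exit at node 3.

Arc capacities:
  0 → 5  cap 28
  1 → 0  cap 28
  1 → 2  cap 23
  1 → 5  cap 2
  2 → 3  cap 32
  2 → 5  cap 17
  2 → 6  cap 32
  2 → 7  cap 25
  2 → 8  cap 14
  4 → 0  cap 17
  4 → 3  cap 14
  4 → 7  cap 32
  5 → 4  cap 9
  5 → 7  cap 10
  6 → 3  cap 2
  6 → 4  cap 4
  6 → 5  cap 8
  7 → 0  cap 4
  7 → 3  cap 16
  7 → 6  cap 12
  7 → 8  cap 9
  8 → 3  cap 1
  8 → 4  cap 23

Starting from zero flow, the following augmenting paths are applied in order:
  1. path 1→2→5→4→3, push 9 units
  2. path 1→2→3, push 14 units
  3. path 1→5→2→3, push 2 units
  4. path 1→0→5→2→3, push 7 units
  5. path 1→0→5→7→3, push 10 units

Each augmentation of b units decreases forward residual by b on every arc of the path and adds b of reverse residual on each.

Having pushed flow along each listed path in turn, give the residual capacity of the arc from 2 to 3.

Residual capacity of (2,3): 9

after path 1 (1→2→5→4→3, push 9): res(2,3)=32
after path 2 (1→2→3, push 14): res(2,3)=18
after path 3 (1→5→2→3, push 2): res(2,3)=16
after path 4 (1→0→5→2→3, push 7): res(2,3)=9
after path 5 (1→0→5→7→3, push 10): res(2,3)=9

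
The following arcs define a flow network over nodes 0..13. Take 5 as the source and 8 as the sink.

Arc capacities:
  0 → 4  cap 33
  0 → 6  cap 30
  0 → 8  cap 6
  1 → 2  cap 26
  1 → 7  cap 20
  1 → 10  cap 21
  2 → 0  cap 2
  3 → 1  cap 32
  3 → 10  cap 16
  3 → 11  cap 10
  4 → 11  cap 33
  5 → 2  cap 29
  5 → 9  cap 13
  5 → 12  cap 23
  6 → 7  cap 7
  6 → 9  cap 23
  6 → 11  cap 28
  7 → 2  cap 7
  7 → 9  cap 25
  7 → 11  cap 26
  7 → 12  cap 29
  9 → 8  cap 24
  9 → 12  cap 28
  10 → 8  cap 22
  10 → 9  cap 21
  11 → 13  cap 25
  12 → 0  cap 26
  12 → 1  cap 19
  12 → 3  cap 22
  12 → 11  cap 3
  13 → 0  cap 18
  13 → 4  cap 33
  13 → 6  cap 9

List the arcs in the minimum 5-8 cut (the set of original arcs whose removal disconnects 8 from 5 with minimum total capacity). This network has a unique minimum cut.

Min-cut arcs: {(2,0), (5,9), (5,12)} (total capacity 38)

augment #1: 5→9→8 push 13
augment #2: 5→2→0→8 push 2
augment #3: 5→12→0→8 push 4
augment #4: 5→12→1→10→8 push 19
max flow = 38; residual-reachable set from 5 gives S-side
cut edges (S→T): {(2,0), (5,9), (5,12)} total cap 38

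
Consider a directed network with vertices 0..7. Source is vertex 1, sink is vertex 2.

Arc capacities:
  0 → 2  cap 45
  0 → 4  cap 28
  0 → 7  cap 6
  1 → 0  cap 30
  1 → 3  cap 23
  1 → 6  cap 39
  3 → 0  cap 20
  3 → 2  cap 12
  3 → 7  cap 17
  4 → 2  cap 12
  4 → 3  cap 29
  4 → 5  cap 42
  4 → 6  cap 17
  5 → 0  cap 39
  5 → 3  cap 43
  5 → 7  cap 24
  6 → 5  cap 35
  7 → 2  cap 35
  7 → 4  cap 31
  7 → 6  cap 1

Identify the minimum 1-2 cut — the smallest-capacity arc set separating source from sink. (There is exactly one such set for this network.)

augment #1: 1→0→2 push 30
augment #2: 1→3→2 push 12
augment #3: 1→3→0→2 push 11
augment #4: 1→6→5→0→2 push 4
augment #5: 1→6→5→7→2 push 24
augment #6: 1→6→5→0→4→2 push 7
max flow = 88; residual-reachable set from 1 gives S-side
cut edges (S→T): {(1,0), (1,3), (6,5)} total cap 88

Min-cut arcs: {(1,0), (1,3), (6,5)} (total capacity 88)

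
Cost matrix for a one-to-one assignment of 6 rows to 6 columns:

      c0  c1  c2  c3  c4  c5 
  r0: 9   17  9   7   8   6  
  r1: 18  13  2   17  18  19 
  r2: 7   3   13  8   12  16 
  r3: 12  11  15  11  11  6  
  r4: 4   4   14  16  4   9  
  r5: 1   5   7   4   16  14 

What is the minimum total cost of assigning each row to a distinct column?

Minimum assignment cost: 23

optimal assignment: row0→col3 (cost 7), row1→col2 (cost 2), row2→col1 (cost 3), row3→col5 (cost 6), row4→col4 (cost 4), row5→col0 (cost 1)
total = 7 + 2 + 3 + 6 + 4 + 1 = 23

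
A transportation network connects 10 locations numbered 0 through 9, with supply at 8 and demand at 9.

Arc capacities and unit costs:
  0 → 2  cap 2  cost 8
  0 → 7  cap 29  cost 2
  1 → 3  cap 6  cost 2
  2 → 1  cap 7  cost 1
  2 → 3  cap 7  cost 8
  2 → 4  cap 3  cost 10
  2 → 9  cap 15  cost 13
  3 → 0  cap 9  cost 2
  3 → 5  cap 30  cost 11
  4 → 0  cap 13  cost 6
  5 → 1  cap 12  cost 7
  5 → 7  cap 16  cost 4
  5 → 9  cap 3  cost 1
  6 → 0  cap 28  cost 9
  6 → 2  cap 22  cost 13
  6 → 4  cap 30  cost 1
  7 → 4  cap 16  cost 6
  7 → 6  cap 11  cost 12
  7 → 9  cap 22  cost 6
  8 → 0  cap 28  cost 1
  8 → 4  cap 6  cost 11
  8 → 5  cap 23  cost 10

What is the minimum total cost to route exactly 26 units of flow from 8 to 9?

shortest-cost path #1: 8→0→7→9 push 22 @ unit cost 9 (adds 198)
shortest-cost path #2: 8→5→9 push 3 @ unit cost 11 (adds 33)
shortest-cost path #3: 8→0→2→9 push 1 @ unit cost 22 (adds 22)
total cost = 253

Minimum cost for 26 units: 253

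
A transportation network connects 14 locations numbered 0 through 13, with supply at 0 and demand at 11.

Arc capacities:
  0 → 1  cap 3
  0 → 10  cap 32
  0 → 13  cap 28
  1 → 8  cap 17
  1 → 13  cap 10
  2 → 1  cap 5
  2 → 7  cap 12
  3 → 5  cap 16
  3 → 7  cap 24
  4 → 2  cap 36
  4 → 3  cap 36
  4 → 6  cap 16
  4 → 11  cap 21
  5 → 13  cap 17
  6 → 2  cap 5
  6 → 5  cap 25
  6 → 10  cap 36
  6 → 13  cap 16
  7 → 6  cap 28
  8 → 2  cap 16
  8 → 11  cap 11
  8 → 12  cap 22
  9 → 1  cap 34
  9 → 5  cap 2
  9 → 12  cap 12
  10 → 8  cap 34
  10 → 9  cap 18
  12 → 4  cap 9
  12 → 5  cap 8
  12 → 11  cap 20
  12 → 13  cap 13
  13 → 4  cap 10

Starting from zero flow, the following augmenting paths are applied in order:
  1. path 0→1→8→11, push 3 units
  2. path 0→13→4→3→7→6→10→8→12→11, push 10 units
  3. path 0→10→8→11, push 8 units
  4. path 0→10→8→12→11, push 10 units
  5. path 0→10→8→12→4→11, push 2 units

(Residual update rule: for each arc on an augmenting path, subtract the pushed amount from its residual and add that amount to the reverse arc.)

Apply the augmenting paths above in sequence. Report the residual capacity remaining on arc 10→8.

after path 1 (0→1→8→11, push 3): res(10,8)=34
after path 2 (0→13→4→3→7→6→10→8→12→11, push 10): res(10,8)=24
after path 3 (0→10→8→11, push 8): res(10,8)=16
after path 4 (0→10→8→12→11, push 10): res(10,8)=6
after path 5 (0→10→8→12→4→11, push 2): res(10,8)=4

Residual capacity of (10,8): 4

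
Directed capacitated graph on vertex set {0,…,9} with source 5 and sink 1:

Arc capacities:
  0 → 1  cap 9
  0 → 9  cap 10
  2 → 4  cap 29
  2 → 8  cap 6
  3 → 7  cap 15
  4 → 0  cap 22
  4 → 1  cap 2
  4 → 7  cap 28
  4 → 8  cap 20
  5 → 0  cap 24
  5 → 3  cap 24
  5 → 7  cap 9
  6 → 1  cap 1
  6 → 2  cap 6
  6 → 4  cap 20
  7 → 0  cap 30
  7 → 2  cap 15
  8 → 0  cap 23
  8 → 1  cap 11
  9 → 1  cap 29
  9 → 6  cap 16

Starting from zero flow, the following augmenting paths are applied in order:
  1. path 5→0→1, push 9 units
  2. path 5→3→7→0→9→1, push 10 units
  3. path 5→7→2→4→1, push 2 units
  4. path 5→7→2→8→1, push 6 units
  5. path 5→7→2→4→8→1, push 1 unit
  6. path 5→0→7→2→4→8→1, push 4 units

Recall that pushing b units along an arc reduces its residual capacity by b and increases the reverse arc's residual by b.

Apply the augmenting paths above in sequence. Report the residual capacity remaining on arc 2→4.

after path 1 (5→0→1, push 9): res(2,4)=29
after path 2 (5→3→7→0→9→1, push 10): res(2,4)=29
after path 3 (5→7→2→4→1, push 2): res(2,4)=27
after path 4 (5→7→2→8→1, push 6): res(2,4)=27
after path 5 (5→7→2→4→8→1, push 1): res(2,4)=26
after path 6 (5→0→7→2→4→8→1, push 4): res(2,4)=22

Residual capacity of (2,4): 22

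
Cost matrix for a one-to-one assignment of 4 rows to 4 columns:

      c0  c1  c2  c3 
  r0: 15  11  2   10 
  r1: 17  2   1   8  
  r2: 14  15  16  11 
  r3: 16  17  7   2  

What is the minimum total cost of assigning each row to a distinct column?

optimal assignment: row0→col2 (cost 2), row1→col1 (cost 2), row2→col0 (cost 14), row3→col3 (cost 2)
total = 2 + 2 + 14 + 2 = 20

Minimum assignment cost: 20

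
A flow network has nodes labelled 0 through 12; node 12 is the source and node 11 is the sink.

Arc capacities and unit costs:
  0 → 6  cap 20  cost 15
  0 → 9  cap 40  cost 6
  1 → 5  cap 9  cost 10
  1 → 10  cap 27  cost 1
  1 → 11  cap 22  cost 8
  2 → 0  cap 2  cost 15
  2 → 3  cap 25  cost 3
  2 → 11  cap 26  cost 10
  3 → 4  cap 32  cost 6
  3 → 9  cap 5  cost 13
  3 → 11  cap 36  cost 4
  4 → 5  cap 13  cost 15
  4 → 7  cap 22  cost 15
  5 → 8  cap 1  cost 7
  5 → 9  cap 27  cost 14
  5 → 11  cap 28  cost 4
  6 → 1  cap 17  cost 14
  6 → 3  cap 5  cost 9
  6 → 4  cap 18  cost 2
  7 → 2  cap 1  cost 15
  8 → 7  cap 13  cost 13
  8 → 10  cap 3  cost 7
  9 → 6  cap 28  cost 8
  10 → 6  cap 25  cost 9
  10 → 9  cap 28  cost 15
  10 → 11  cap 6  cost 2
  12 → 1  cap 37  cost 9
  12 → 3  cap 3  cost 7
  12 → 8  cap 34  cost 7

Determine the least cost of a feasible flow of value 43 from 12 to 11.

Minimum cost for 43 units: 794

shortest-cost path #1: 12→3→11 push 3 @ unit cost 11 (adds 33)
shortest-cost path #2: 12→1→10→11 push 6 @ unit cost 12 (adds 72)
shortest-cost path #3: 12→1→11 push 22 @ unit cost 17 (adds 374)
shortest-cost path #4: 12→1→5→11 push 9 @ unit cost 23 (adds 207)
shortest-cost path #5: 12→8→10→6→3→11 push 3 @ unit cost 36 (adds 108)
total cost = 794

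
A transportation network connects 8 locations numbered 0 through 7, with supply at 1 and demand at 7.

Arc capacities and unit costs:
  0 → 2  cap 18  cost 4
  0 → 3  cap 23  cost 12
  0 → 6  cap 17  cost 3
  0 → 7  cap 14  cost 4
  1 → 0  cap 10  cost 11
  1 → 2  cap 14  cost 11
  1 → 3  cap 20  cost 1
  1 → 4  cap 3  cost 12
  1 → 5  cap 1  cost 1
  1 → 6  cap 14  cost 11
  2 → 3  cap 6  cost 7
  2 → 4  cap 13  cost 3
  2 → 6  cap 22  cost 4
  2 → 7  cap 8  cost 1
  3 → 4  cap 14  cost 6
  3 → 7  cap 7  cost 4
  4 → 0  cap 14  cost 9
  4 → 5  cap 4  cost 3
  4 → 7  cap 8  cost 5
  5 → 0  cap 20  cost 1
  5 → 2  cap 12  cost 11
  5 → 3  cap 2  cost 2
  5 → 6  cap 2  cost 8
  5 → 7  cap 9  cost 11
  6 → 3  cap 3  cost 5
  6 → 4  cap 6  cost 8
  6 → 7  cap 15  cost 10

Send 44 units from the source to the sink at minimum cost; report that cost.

Minimum cost for 44 units: 575

shortest-cost path #1: 1→3→7 push 7 @ unit cost 5 (adds 35)
shortest-cost path #2: 1→5→0→7 push 1 @ unit cost 6 (adds 6)
shortest-cost path #3: 1→2→7 push 8 @ unit cost 12 (adds 96)
shortest-cost path #4: 1→3→4→7 push 8 @ unit cost 12 (adds 96)
shortest-cost path #5: 1→0→7 push 10 @ unit cost 15 (adds 150)
shortest-cost path #6: 1→3→4→5→0→7 push 3 @ unit cost 15 (adds 45)
shortest-cost path #7: 1→3→4→5→7 push 1 @ unit cost 21 (adds 21)
shortest-cost path #8: 1→6→7 push 6 @ unit cost 21 (adds 126)
total cost = 575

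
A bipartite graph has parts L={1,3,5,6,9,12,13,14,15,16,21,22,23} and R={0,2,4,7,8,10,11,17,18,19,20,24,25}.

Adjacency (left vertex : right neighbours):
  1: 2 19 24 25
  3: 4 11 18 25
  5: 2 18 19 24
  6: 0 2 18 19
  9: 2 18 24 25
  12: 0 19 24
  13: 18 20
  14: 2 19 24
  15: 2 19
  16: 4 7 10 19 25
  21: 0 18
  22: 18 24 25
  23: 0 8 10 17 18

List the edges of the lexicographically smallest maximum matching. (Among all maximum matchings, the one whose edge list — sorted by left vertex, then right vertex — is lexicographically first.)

|M| = 10 (so the lex-smallest maximum matching has 10 edges)
process left vertices in ascending order; for each, take the smallest-labelled available neighbour that still permits 10 edges overall, or leave it unmatched if none does
lex-smallest matching: {1-2, 3-4, 5-18, 6-0, 9-24, 12-19, 13-20, 16-7, 22-25, 23-8}

Lex-smallest maximum matching: {(1,2), (3,4), (5,18), (6,0), (9,24), (12,19), (13,20), (16,7), (22,25), (23,8)}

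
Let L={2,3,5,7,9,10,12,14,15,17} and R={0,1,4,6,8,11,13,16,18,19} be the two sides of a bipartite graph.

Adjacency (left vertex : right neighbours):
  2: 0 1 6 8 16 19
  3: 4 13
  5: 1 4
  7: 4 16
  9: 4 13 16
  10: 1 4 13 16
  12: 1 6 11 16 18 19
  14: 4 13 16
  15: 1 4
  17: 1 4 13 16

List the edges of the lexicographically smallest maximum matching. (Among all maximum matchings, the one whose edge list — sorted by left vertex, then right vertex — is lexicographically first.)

Lex-smallest maximum matching: {(2,0), (3,4), (5,1), (7,16), (9,13), (12,6)}

|M| = 6 (so the lex-smallest maximum matching has 6 edges)
process left vertices in ascending order; for each, take the smallest-labelled available neighbour that still permits 6 edges overall, or leave it unmatched if none does
lex-smallest matching: {2-0, 3-4, 5-1, 7-16, 9-13, 12-6}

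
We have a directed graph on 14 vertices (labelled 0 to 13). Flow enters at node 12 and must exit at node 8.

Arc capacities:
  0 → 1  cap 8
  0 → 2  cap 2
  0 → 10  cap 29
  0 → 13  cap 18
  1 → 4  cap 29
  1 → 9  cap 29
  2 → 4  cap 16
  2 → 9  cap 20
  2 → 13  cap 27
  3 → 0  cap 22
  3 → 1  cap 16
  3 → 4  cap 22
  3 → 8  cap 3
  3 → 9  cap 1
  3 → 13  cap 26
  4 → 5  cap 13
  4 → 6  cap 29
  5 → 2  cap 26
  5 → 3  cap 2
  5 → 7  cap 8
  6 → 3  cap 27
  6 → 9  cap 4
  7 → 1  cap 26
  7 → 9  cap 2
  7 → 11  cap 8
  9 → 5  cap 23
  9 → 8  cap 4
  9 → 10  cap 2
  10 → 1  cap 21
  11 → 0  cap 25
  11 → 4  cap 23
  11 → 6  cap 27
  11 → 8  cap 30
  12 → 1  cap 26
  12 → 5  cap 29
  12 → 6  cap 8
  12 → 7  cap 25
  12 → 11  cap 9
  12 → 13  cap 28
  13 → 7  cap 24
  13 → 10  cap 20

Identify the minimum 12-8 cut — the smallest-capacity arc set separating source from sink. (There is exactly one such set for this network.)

Min-cut arcs: {(3,8), (7,11), (9,8), (12,11)} (total capacity 24)

augment #1: 12→11→8 push 9
augment #2: 12→1→9→8 push 4
augment #3: 12→5→3→8 push 2
augment #4: 12→6→3→8 push 1
augment #5: 12→7→11→8 push 8
max flow = 24; residual-reachable set from 12 gives S-side
cut edges (S→T): {(3,8), (7,11), (9,8), (12,11)} total cap 24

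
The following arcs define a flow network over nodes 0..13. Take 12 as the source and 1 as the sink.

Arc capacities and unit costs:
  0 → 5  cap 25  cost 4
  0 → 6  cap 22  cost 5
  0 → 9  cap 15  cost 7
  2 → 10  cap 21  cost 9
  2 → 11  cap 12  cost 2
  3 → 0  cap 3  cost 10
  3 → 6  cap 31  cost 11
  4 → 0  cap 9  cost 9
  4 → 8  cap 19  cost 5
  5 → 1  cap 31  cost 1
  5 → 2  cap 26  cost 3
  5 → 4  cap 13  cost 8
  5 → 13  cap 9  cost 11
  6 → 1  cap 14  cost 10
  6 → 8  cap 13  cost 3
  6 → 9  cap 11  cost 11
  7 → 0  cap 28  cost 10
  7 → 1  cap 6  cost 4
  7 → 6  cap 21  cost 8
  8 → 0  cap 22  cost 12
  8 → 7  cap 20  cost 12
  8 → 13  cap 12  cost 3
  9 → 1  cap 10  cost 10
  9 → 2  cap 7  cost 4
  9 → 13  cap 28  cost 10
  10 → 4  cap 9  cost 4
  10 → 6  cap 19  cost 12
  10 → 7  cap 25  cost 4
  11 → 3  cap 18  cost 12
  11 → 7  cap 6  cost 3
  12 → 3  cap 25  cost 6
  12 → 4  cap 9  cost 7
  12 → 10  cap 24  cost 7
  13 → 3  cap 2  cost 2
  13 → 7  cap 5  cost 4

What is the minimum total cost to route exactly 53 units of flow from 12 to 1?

shortest-cost path #1: 12→10→7→1 push 6 @ unit cost 15 (adds 90)
shortest-cost path #2: 12→3→0→5→1 push 3 @ unit cost 21 (adds 63)
shortest-cost path #3: 12→4→0→5→1 push 9 @ unit cost 21 (adds 189)
shortest-cost path #4: 12→10→7→0→5→1 push 13 @ unit cost 26 (adds 338)
shortest-cost path #5: 12→3→6→1 push 14 @ unit cost 27 (adds 378)
shortest-cost path #6: 12→3→6→9→1 push 8 @ unit cost 38 (adds 304)
total cost = 1362

Minimum cost for 53 units: 1362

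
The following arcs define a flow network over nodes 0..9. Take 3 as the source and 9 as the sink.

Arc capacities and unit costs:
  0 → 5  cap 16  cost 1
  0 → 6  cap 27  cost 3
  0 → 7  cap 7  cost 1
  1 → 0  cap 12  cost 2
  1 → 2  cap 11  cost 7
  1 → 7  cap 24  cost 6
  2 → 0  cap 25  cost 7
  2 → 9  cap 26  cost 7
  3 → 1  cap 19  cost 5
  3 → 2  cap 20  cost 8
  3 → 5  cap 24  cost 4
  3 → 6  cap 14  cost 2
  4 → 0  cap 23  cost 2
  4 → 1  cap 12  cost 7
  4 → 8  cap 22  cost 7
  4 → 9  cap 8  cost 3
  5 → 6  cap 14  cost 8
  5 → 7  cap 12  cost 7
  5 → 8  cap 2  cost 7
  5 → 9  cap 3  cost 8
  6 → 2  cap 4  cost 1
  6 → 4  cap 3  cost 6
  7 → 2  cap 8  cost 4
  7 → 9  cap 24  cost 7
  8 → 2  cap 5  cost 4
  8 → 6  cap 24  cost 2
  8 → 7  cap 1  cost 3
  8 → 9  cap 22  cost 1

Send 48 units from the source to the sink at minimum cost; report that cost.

shortest-cost path #1: 3→6→2→9 push 4 @ unit cost 10 (adds 40)
shortest-cost path #2: 3→6→4→9 push 3 @ unit cost 11 (adds 33)
shortest-cost path #3: 3→5→9 push 3 @ unit cost 12 (adds 36)
shortest-cost path #4: 3→5→8→9 push 2 @ unit cost 12 (adds 24)
shortest-cost path #5: 3→2→9 push 20 @ unit cost 15 (adds 300)
shortest-cost path #6: 3→1→0→7→9 push 7 @ unit cost 15 (adds 105)
shortest-cost path #7: 3→5→7→9 push 9 @ unit cost 18 (adds 162)
total cost = 700

Minimum cost for 48 units: 700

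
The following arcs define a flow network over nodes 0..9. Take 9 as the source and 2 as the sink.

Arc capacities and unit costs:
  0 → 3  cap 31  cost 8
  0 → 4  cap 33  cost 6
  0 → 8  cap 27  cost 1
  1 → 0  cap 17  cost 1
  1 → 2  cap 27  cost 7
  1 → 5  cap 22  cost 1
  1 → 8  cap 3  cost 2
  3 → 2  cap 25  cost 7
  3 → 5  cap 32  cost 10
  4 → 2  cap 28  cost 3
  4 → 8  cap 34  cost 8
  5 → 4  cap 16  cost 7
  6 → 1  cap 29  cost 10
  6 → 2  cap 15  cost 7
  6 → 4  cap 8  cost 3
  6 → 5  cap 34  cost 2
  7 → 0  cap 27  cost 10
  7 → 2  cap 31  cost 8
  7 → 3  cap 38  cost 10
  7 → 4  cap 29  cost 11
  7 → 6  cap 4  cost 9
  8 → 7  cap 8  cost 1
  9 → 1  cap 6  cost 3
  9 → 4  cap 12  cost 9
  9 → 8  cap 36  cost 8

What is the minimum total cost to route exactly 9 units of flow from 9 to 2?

shortest-cost path #1: 9→1→2 push 6 @ unit cost 10 (adds 60)
shortest-cost path #2: 9→4→2 push 3 @ unit cost 12 (adds 36)
total cost = 96

Minimum cost for 9 units: 96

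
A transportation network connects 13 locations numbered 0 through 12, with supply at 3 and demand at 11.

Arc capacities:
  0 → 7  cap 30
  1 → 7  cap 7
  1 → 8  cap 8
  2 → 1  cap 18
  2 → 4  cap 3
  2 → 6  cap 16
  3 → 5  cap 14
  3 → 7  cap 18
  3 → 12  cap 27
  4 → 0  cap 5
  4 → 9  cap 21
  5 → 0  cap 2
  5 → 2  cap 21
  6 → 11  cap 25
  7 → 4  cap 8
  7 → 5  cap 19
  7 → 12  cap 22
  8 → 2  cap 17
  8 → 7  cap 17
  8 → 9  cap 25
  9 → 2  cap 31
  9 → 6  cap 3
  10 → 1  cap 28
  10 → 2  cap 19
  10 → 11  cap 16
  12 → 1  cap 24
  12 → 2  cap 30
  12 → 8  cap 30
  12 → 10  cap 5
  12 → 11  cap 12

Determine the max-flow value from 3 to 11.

augment #1: 3→12→11 bottleneck 12, total now 12
augment #2: 3→12→10→11 bottleneck 5, total now 17
augment #3: 3→5→2→6→11 bottleneck 14, total now 31
augment #4: 3→12→2→6→11 bottleneck 2, total now 33
augment #5: 3→7→4→9→6→11 bottleneck 3, total now 36

Maximum flow value: 36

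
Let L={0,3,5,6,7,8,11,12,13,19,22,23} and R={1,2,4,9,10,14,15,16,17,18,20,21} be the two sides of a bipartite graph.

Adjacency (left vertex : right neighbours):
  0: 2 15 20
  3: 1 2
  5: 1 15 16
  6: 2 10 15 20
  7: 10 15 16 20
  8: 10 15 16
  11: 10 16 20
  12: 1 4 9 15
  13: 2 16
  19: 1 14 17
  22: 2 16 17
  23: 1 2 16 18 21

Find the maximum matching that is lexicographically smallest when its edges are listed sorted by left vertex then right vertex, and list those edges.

Lex-smallest maximum matching: {(0,2), (3,1), (5,15), (6,10), (7,16), (11,20), (12,4), (19,14), (22,17), (23,18)}

|M| = 10 (so the lex-smallest maximum matching has 10 edges)
process left vertices in ascending order; for each, take the smallest-labelled available neighbour that still permits 10 edges overall, or leave it unmatched if none does
lex-smallest matching: {0-2, 3-1, 5-15, 6-10, 7-16, 11-20, 12-4, 19-14, 22-17, 23-18}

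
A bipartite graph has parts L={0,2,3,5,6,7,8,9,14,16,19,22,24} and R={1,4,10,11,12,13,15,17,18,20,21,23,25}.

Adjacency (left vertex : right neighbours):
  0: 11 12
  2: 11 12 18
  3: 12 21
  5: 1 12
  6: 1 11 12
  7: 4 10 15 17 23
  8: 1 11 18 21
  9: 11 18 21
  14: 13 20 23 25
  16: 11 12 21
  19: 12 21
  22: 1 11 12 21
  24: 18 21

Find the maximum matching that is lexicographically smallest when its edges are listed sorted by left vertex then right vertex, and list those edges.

|M| = 7 (so the lex-smallest maximum matching has 7 edges)
process left vertices in ascending order; for each, take the smallest-labelled available neighbour that still permits 7 edges overall, or leave it unmatched if none does
lex-smallest matching: {0-11, 2-12, 3-21, 5-1, 7-4, 8-18, 14-13}

Lex-smallest maximum matching: {(0,11), (2,12), (3,21), (5,1), (7,4), (8,18), (14,13)}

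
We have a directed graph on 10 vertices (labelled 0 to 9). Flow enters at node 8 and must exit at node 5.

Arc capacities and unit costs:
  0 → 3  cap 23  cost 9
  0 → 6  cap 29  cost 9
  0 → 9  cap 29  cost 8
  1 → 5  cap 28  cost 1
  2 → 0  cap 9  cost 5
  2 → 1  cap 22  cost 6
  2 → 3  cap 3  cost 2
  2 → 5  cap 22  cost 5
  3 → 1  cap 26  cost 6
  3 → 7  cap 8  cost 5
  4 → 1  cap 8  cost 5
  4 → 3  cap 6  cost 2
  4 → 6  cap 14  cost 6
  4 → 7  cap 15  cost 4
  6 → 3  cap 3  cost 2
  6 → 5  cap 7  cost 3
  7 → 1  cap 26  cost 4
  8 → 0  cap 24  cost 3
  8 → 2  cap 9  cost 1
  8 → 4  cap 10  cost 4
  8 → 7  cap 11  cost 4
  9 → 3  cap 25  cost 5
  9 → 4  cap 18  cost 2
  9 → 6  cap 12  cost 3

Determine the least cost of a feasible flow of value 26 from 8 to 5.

Minimum cost for 26 units: 213

shortest-cost path #1: 8→2→5 push 9 @ unit cost 6 (adds 54)
shortest-cost path #2: 8→7→1→5 push 11 @ unit cost 9 (adds 99)
shortest-cost path #3: 8→4→1→5 push 6 @ unit cost 10 (adds 60)
total cost = 213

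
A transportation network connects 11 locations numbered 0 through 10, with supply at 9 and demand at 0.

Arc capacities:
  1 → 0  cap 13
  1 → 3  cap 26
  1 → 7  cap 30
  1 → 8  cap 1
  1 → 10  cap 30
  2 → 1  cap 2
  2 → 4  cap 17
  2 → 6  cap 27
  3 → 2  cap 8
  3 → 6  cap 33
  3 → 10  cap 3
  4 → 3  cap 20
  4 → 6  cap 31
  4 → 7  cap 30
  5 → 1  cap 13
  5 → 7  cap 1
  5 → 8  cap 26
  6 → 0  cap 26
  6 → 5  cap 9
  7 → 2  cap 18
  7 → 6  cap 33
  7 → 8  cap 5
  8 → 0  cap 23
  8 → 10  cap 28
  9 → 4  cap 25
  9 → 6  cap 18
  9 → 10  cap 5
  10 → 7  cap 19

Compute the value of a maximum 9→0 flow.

Maximum flow value: 42

augment #1: 9→6→0 bottleneck 18, total now 18
augment #2: 9→4→6→0 bottleneck 8, total now 26
augment #3: 9→4→7→8→0 bottleneck 5, total now 31
augment #4: 9→4→3→2→1→0 bottleneck 2, total now 33
augment #5: 9→4→6→5→1→0 bottleneck 9, total now 42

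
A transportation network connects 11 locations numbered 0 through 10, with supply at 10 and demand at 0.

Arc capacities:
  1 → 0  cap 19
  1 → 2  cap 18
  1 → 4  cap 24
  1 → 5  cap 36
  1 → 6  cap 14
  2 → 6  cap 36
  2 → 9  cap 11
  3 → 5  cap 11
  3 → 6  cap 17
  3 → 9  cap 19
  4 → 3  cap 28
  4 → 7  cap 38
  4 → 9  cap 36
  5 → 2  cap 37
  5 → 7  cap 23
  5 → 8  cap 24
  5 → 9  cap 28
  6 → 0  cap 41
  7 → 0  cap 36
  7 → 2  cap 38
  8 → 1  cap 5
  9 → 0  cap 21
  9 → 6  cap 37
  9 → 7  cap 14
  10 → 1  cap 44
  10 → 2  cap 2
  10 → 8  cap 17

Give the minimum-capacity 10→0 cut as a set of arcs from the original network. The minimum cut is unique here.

Min-cut arcs: {(8,1), (10,1), (10,2)} (total capacity 51)

augment #1: 10→1→0 push 19
augment #2: 10→1→6→0 push 14
augment #3: 10→2→6→0 push 2
augment #4: 10→1→2→6→0 push 11
augment #5: 10→8→1→2→6→0 push 5
max flow = 51; residual-reachable set from 10 gives S-side
cut edges (S→T): {(8,1), (10,1), (10,2)} total cap 51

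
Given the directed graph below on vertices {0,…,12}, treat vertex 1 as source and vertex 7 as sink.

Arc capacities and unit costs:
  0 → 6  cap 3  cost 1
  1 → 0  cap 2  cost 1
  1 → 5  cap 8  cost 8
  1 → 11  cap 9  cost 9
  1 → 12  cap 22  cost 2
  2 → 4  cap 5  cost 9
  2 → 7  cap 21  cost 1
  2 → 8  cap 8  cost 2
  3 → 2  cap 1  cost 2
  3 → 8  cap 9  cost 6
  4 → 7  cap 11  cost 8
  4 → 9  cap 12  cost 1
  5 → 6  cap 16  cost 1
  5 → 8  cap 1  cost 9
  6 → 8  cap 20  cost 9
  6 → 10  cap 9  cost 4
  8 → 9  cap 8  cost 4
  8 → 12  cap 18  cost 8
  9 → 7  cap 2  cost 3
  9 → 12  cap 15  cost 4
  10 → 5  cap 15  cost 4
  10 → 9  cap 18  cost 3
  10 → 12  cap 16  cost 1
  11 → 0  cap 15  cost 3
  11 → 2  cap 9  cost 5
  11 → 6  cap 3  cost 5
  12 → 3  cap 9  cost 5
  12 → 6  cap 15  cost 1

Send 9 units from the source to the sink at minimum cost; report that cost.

Minimum cost for 9 units: 124

shortest-cost path #1: 1→12→3→2→7 push 1 @ unit cost 10 (adds 10)
shortest-cost path #2: 1→0→6→10→9→7 push 2 @ unit cost 12 (adds 24)
shortest-cost path #3: 1→11→2→7 push 6 @ unit cost 15 (adds 90)
total cost = 124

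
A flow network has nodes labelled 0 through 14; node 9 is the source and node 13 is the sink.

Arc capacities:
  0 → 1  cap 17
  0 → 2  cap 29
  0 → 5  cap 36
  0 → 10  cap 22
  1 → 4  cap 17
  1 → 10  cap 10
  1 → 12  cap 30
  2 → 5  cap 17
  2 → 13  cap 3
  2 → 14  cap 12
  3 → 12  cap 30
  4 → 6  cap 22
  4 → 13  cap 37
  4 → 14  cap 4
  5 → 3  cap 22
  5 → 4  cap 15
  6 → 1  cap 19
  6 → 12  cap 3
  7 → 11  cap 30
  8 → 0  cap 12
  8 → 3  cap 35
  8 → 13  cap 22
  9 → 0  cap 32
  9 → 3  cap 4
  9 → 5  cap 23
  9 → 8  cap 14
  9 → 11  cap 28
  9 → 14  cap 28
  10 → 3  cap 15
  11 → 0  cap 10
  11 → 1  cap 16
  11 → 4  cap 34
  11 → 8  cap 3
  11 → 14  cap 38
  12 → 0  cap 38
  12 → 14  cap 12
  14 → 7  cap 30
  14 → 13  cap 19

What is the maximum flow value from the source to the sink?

augment #1: 9→8→13 bottleneck 14, total now 14
augment #2: 9→14→13 bottleneck 19, total now 33
augment #3: 9→0→2→13 bottleneck 3, total now 36
augment #4: 9→5→4→13 bottleneck 15, total now 51
augment #5: 9→11→4→13 bottleneck 22, total now 73
augment #6: 9→11→8→13 bottleneck 3, total now 76

Maximum flow value: 76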